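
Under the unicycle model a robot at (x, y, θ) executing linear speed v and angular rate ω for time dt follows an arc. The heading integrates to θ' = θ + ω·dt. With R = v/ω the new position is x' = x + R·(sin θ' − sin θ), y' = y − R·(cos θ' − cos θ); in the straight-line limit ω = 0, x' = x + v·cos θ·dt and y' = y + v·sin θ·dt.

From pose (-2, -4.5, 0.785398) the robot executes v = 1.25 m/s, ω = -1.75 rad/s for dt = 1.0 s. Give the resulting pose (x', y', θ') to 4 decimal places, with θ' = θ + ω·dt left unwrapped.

(-0.9079, -4.5981, -0.9646)

θ' = 0.7854 + -1.75·1.0 = -0.9646
R = v/ω = 1.25/-1.75 = -0.7143
x' = -2 + -0.7143·(sin -0.9646 − sin 0.7854) = -0.9079
y' = -4.5 − -0.7143·(cos -0.9646 − cos 0.7854) = -4.5981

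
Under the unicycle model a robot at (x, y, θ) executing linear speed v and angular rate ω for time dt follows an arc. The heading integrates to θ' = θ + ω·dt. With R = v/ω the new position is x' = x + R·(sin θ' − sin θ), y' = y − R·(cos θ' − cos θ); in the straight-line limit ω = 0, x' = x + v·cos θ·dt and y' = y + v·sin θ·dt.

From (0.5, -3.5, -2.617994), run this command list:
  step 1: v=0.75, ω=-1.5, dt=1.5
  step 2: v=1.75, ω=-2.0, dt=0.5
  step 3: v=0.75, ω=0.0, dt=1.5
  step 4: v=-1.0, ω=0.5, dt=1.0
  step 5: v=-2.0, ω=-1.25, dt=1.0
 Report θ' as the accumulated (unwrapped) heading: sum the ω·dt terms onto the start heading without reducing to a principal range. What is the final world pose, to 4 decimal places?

step 1: θ'=-4.8680 (R=-0.5000) → pose (-0.2440, -2.9895, -4.8680)
step 2: θ'=-5.8680 (R=-0.8750) → pose (0.2675, -2.3244, -5.8680)
step 3: θ'=-5.8680 (straight) → pose (1.2969, -1.8707, -5.8680)
step 4: θ'=-5.3680 (R=-2.0000) → pose (0.5183, -2.4815, -5.3680)
step 5: θ'=-6.6180 (R=1.6000) → pose (-1.2757, -3.0172, -6.6180)

(-1.2757, -3.0172, -6.6180)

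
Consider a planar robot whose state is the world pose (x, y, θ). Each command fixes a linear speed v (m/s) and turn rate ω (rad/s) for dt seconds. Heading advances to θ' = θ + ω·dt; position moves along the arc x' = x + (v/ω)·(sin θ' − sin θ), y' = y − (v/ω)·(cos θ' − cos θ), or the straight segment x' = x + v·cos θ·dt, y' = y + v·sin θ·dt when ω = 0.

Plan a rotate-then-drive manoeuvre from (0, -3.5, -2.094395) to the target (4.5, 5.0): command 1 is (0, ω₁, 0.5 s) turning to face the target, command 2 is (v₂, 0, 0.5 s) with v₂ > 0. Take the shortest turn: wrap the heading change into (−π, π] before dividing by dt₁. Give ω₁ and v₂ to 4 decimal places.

heading to target = atan2(5−-3.5, 4.5−0) = 1.0839
Δθ = wrap(1.0839 − -2.0944) = -3.1049; ω₁ = Δθ/dt₁ = -6.2098
distance = √((4.5−0)² + (5−-3.5)²) = 9.6177; v₂ = distance/dt₂ = 19.2354

ω₁ = -6.2098, v₂ = 19.2354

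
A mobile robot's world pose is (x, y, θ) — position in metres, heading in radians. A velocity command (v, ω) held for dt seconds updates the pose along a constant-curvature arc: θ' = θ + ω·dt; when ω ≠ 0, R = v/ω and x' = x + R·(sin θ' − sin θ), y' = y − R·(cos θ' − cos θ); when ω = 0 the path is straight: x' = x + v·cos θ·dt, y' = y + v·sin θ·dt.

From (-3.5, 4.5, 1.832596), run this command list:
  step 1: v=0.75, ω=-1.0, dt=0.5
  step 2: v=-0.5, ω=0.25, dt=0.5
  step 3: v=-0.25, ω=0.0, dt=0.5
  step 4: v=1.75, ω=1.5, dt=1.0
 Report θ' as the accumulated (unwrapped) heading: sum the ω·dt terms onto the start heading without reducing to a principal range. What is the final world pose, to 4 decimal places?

(-4.5079, 5.7796, 2.9576)

step 1: θ'=1.3326 (R=-0.7500) → pose (-3.5044, 4.8711, 1.3326)
step 2: θ'=1.4576 (R=-2.0000) → pose (-3.5480, 4.6251, 1.4576)
step 3: θ'=1.4576 (straight) → pose (-3.5622, 4.5009, 1.4576)
step 4: θ'=2.9576 (R=1.1667) → pose (-4.5079, 5.7796, 2.9576)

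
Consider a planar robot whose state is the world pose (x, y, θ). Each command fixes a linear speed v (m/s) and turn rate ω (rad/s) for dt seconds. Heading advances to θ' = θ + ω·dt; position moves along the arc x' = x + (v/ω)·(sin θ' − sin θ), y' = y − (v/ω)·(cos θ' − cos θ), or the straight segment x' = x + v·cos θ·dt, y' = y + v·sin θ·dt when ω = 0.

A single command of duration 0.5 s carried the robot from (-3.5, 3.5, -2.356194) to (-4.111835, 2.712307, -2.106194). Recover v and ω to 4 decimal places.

v = 2.0000, ω = 0.5000

Δθ = -2.106194 − -2.356194 = 0.250000
ω = Δθ/dt = 0.250000/0.5 = 0.5000
R = −Δy/(cos θ' − cos θ) = 4.0000
v = R·ω = 4.0000·0.5000 = 2.0000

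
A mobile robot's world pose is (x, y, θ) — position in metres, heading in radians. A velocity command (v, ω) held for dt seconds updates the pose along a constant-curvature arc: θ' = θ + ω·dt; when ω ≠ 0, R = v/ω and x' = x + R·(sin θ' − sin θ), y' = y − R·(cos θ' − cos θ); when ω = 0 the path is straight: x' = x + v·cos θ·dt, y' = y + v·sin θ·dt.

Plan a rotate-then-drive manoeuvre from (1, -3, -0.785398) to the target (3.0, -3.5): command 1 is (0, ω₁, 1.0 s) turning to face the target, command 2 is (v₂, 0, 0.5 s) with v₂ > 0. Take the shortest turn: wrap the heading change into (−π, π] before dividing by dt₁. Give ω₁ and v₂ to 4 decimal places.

heading to target = atan2(-3.5−-3, 3−1) = -0.2450
Δθ = wrap(-0.2450 − -0.7854) = 0.5404; ω₁ = Δθ/dt₁ = 0.5404
distance = √((3−1)² + (-3.5−-3)²) = 2.0616; v₂ = distance/dt₂ = 4.1231

ω₁ = 0.5404, v₂ = 4.1231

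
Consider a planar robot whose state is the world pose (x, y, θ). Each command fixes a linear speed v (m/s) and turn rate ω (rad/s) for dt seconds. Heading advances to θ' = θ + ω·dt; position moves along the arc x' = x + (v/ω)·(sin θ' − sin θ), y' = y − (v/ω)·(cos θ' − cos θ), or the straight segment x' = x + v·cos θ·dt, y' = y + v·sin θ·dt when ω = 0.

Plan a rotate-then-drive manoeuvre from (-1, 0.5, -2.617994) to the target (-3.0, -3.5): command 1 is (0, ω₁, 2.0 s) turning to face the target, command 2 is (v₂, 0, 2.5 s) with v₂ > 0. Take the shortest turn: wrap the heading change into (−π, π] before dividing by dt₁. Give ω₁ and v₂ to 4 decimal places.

heading to target = atan2(-3.5−0.5, -3−-1) = -2.0344
Δθ = wrap(-2.0344 − -2.6180) = 0.5836; ω₁ = Δθ/dt₁ = 0.2918
distance = √((-3−-1)² + (-3.5−0.5)²) = 4.4721; v₂ = distance/dt₂ = 1.7889

ω₁ = 0.2918, v₂ = 1.7889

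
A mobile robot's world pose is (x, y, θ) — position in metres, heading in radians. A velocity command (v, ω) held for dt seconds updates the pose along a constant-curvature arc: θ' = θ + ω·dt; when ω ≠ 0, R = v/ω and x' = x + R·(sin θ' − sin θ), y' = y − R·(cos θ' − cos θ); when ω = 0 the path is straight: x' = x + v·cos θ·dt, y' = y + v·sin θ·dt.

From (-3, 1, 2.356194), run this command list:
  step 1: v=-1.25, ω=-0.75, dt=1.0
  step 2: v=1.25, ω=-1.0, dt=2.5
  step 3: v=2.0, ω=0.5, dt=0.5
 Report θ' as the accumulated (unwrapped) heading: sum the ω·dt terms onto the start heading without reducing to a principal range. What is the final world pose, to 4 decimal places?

step 1: θ'=1.6062 (R=1.6667) → pose (-2.5129, -0.1195, 1.6062)
step 2: θ'=-0.8938 (R=-1.2500) → pose (-0.2893, 0.7078, -0.8938)
step 3: θ'=-0.6438 (R=4.0000) → pose (0.4275, 0.0143, -0.6438)

(0.4275, 0.0143, -0.6438)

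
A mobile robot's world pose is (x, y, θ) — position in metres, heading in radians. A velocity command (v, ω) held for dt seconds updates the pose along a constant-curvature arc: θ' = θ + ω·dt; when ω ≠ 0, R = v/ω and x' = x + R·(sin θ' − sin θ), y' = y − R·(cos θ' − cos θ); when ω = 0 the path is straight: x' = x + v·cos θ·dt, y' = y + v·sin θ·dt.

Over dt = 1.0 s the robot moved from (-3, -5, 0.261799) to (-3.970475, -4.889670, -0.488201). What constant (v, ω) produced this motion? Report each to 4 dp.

v = -1.0000, ω = -0.7500

Δθ = -0.488201 − 0.261799 = -0.750000
ω = Δθ/dt = -0.750000/1.0 = -0.7500
R = Δx/(sin θ' − sin θ) = 1.3333
v = R·ω = 1.3333·-0.7500 = -1.0000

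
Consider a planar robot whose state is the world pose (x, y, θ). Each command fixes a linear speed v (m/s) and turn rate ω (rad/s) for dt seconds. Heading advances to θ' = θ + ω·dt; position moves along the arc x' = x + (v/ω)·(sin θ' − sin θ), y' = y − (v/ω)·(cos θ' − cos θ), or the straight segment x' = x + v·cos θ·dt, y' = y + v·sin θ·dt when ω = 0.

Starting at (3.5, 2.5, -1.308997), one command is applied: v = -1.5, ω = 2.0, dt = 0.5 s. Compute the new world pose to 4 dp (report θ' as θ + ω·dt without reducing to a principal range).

θ' = -1.3090 + 2.0·0.5 = -0.3090
R = v/ω = -1.5/2.0 = -0.7500
x' = 3.5 + -0.7500·(sin -0.3090 − sin -1.3090) = 3.0036
y' = 2.5 − -0.7500·(cos -0.3090 − cos -1.3090) = 3.0204

(3.0036, 3.0204, -0.3090)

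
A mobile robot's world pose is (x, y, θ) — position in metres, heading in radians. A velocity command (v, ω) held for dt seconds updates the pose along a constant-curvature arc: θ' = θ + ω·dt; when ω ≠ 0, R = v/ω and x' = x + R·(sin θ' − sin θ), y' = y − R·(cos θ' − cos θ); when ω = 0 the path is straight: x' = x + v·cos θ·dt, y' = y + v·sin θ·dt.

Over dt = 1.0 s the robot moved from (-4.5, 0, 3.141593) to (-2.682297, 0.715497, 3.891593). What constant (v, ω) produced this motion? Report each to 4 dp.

v = -2.0000, ω = 0.7500

Δθ = 3.891593 − 3.141593 = 0.750000
ω = Δθ/dt = 0.750000/1.0 = 0.7500
R = Δx/(sin θ' − sin θ) = -2.6667
v = R·ω = -2.6667·0.7500 = -2.0000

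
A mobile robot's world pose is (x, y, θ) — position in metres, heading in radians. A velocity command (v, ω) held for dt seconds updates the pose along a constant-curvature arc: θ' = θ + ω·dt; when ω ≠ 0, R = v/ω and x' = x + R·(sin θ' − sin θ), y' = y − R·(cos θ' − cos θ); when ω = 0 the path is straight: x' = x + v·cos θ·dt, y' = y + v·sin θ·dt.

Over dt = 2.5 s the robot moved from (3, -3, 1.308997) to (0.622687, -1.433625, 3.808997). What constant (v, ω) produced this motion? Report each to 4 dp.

Δθ = 3.808997 − 1.308997 = 2.500000
ω = Δθ/dt = 2.500000/2.5 = 1.0000
R = Δx/(sin θ' − sin θ) = 1.5000
v = R·ω = 1.5000·1.0000 = 1.5000

v = 1.5000, ω = 1.0000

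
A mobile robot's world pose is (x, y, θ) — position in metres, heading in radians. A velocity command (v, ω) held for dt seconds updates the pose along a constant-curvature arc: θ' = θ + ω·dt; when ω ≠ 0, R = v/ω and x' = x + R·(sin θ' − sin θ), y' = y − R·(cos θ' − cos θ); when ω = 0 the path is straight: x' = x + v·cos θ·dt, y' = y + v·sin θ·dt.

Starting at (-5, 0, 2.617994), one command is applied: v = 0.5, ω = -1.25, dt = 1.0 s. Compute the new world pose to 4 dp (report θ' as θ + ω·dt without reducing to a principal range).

θ' = 2.6180 + -1.25·1.0 = 1.3680
R = v/ω = 0.5/-1.25 = -0.4000
x' = -5 + -0.4000·(sin 1.3680 − sin 2.6180) = -5.1918
y' = 0 − -0.4000·(cos 1.3680 − cos 2.6180) = 0.4270

(-5.1918, 0.4270, 1.3680)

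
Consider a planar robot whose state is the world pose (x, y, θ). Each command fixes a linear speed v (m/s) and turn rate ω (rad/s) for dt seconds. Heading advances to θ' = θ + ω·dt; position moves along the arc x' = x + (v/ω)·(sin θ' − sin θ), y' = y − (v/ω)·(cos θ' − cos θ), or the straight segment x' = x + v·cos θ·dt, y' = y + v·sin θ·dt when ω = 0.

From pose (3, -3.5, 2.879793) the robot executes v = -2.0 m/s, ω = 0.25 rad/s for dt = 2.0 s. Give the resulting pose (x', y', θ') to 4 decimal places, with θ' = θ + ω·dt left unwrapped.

(6.9582, -3.5467, 3.3798)

θ' = 2.8798 + 0.25·2.0 = 3.3798
R = v/ω = -2.0/0.25 = -8.0000
x' = 3 + -8.0000·(sin 3.3798 − sin 2.8798) = 6.9582
y' = -3.5 − -8.0000·(cos 3.3798 − cos 2.8798) = -3.5467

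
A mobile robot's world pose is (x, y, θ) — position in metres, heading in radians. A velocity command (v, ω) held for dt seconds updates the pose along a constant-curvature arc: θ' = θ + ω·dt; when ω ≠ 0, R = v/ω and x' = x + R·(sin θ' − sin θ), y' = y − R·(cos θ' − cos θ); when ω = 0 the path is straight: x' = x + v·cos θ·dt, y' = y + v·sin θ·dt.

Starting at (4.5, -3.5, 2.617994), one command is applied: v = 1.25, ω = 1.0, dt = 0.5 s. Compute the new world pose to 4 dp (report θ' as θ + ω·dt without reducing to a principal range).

θ' = 2.6180 + 1.0·0.5 = 3.1180
R = v/ω = 1.25/1.0 = 1.2500
x' = 4.5 + 1.2500·(sin 3.1180 − sin 2.6180) = 3.9045
y' = -3.5 − 1.2500·(cos 3.1180 − cos 2.6180) = -3.3329

(3.9045, -3.3329, 3.1180)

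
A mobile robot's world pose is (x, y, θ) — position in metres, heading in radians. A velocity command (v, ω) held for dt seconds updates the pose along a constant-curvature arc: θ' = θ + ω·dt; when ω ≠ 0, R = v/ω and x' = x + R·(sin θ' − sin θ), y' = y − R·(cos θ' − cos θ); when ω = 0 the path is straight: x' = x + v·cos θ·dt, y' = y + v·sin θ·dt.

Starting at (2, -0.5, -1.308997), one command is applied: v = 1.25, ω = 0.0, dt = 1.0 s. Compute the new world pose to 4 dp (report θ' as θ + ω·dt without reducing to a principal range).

(2.3235, -1.7074, -1.3090)

θ' = -1.3090 + 0.0·1.0 = -1.3090
ω = 0 → straight: x' = 2 + 1.25·cos(-1.3090)·1.0 = 2.3235
y' = -0.5 + 1.25·sin(-1.3090)·1.0 = -1.7074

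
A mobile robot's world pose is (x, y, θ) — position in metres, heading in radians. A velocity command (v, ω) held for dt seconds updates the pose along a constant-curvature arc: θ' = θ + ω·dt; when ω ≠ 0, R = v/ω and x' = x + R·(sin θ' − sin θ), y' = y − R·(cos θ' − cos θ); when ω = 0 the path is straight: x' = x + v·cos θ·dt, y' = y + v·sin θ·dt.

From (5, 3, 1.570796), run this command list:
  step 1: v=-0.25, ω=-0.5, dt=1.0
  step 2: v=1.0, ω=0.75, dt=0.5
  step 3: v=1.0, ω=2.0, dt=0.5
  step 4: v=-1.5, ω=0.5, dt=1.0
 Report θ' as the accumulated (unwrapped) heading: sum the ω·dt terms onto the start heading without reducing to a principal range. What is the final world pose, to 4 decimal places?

(6.2554, 3.0393, 2.9458)

step 1: θ'=1.0708 (R=0.5000) → pose (4.9388, 2.7603, 1.0708)
step 2: θ'=1.4458 (R=1.3333) → pose (5.0916, 3.2333, 1.4458)
step 3: θ'=2.4458 (R=0.5000) → pose (4.9160, 3.6794, 2.4458)
step 4: θ'=2.9458 (R=-3.0000) → pose (6.2554, 3.0393, 2.9458)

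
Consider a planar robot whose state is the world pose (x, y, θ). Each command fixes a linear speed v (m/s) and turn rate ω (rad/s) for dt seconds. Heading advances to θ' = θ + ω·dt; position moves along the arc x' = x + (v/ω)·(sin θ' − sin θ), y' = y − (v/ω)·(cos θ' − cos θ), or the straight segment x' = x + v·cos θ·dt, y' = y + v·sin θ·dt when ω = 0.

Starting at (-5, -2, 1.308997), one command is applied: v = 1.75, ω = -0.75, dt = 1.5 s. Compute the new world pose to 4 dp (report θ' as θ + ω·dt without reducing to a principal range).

θ' = 1.3090 + -0.75·1.5 = 0.1840
R = v/ω = 1.75/-0.75 = -2.3333
x' = -5 + -2.3333·(sin 0.1840 − sin 1.3090) = -3.1731
y' = -2 − -2.3333·(cos 0.1840 − cos 1.3090) = -0.3100

(-3.1731, -0.3100, 0.1840)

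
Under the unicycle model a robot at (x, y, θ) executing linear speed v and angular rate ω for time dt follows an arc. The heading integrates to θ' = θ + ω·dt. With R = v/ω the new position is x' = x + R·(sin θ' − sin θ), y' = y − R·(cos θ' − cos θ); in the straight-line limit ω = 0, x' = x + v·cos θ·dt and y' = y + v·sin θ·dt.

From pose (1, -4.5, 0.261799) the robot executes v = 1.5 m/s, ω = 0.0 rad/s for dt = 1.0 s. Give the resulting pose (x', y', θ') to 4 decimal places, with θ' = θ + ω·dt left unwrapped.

(2.4489, -4.1118, 0.2618)

θ' = 0.2618 + 0.0·1.0 = 0.2618
ω = 0 → straight: x' = 1 + 1.5·cos(0.2618)·1.0 = 2.4489
y' = -4.5 + 1.5·sin(0.2618)·1.0 = -4.1118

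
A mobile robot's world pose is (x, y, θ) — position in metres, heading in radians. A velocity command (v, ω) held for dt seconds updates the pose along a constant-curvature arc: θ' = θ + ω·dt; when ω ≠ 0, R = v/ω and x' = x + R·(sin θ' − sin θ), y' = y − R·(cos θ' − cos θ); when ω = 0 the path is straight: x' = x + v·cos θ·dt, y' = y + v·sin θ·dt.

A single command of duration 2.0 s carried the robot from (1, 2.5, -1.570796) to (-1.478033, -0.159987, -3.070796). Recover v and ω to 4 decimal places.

v = 2.0000, ω = -0.7500

Δθ = -3.070796 − -1.570796 = -1.500000
ω = Δθ/dt = -1.500000/2.0 = -0.7500
R = −Δy/(cos θ' − cos θ) = -2.6667
v = R·ω = -2.6667·-0.7500 = 2.0000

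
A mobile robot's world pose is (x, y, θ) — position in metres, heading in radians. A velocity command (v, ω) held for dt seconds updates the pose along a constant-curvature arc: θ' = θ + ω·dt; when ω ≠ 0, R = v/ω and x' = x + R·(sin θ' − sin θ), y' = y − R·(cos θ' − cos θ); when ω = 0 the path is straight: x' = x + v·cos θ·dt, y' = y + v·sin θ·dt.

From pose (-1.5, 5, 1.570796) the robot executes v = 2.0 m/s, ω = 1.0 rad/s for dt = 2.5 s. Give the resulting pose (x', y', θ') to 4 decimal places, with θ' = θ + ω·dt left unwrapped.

(-5.1023, 6.1969, 4.0708)

θ' = 1.5708 + 1.0·2.5 = 4.0708
R = v/ω = 2.0/1.0 = 2.0000
x' = -1.5 + 2.0000·(sin 4.0708 − sin 1.5708) = -5.1023
y' = 5 − 2.0000·(cos 4.0708 − cos 1.5708) = 6.1969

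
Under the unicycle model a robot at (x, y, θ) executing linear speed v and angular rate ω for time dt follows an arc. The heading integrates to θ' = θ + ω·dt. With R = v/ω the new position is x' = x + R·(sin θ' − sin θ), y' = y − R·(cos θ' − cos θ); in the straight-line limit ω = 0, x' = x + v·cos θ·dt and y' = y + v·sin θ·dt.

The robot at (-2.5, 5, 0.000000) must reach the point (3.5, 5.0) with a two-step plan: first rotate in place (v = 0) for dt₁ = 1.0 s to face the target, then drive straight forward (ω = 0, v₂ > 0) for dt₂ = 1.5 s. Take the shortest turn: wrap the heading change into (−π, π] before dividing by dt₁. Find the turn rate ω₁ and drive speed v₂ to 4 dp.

heading to target = atan2(5−5, 3.5−-2.5) = 0.0000
Δθ = wrap(0.0000 − 0.0000) = 0.0000; ω₁ = Δθ/dt₁ = 0.0000
distance = √((3.5−-2.5)² + (5−5)²) = 6.0000; v₂ = distance/dt₂ = 4.0000

ω₁ = 0.0000, v₂ = 4.0000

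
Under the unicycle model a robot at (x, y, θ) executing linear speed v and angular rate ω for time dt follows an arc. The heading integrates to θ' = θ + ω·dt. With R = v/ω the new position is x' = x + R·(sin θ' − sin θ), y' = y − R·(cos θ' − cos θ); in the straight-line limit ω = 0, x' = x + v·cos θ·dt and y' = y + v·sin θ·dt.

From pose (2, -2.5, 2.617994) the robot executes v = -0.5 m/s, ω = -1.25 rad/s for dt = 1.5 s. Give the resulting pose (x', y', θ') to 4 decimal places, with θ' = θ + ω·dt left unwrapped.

(2.0706, -3.1410, 0.7430)

θ' = 2.6180 + -1.25·1.5 = 0.7430
R = v/ω = -0.5/-1.25 = 0.4000
x' = 2 + 0.4000·(sin 0.7430 − sin 2.6180) = 2.0706
y' = -2.5 − 0.4000·(cos 0.7430 − cos 2.6180) = -3.1410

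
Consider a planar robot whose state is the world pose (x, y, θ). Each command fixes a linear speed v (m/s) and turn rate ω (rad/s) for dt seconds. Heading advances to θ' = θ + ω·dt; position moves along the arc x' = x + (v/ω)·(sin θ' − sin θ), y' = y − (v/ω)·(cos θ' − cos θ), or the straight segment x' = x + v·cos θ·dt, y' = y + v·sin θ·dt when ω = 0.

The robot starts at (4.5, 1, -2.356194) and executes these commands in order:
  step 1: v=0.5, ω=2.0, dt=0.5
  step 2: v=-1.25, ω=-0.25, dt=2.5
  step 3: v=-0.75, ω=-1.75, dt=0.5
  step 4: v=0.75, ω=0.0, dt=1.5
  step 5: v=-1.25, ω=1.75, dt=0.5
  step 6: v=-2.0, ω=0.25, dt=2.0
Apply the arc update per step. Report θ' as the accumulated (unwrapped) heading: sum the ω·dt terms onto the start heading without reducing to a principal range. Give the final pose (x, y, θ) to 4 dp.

(5.0119, 8.0612, -1.4812)

step 1: θ'=-1.3562 (R=0.2500) → pose (4.4325, 0.7700, -1.3562)
step 2: θ'=-1.9812 (R=5.0000) → pose (4.7330, 3.8296, -1.9812)
step 3: θ'=-2.8562 (R=0.4286) → pose (5.0053, 4.0699, -2.8562)
step 4: θ'=-2.8562 (straight) → pose (3.9258, 3.7532, -2.8562)
step 5: θ'=-1.9812 (R=-0.7143) → pose (4.3797, 4.1536, -1.9812)
step 6: θ'=-1.4812 (R=-8.0000) → pose (5.0119, 8.0612, -1.4812)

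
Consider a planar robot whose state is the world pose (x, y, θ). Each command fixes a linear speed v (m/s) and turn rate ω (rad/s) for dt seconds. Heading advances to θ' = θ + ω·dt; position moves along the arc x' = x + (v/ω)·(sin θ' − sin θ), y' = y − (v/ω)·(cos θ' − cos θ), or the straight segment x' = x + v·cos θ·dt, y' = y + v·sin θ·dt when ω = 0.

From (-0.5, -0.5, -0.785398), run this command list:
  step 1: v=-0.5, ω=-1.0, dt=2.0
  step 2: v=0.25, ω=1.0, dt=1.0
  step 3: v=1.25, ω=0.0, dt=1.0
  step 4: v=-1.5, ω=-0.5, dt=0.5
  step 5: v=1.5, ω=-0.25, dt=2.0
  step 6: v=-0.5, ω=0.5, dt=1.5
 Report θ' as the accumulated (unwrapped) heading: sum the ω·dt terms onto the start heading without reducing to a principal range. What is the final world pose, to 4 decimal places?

step 1: θ'=-2.7854 (R=0.5000) → pose (-0.3208, 0.3222, -2.7854)
step 2: θ'=-1.7854 (R=0.2500) → pose (-0.4779, 0.1411, -1.7854)
step 3: θ'=-1.7854 (straight) → pose (-0.7441, -1.0802, -1.7854)
step 4: θ'=-2.0354 (R=3.0000) → pose (-0.4949, -0.3749, -2.0354)
step 5: θ'=-2.5354 (R=-6.0000) → pose (-2.4404, -2.6174, -2.5354)
step 6: θ'=-1.7854 (R=-1.0000) → pose (-2.0331, -2.0086, -1.7854)

(-2.0331, -2.0086, -1.7854)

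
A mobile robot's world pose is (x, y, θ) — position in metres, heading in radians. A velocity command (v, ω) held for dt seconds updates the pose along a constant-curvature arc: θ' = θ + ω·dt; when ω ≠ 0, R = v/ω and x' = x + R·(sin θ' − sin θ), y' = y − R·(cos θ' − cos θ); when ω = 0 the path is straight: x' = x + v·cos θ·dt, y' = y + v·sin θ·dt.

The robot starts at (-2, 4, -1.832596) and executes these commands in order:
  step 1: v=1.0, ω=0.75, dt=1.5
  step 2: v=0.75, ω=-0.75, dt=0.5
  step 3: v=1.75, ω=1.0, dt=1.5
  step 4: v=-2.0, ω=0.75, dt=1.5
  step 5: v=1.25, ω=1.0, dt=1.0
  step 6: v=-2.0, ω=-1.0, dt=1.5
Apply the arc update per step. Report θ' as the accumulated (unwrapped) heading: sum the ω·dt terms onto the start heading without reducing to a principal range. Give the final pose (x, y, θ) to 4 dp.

step 1: θ'=-0.7076 (R=1.3333) → pose (-1.5788, 2.6417, -0.7076)
step 2: θ'=-1.0826 (R=-1.0000) → pose (-1.3456, 2.3508, -1.0826)
step 3: θ'=0.4174 (R=1.7500) → pose (0.9094, 1.5718, 0.4174)
step 4: θ'=1.5424 (R=-2.6667) → pose (-0.6752, -0.7902, 1.5424)
step 5: θ'=2.5424 (R=1.2500) → pose (-1.2197, 0.2776, 2.5424)
step 6: θ'=1.0424 (R=2.0000) → pose (-0.6204, -2.3823, 1.0424)

(-0.6204, -2.3823, 1.0424)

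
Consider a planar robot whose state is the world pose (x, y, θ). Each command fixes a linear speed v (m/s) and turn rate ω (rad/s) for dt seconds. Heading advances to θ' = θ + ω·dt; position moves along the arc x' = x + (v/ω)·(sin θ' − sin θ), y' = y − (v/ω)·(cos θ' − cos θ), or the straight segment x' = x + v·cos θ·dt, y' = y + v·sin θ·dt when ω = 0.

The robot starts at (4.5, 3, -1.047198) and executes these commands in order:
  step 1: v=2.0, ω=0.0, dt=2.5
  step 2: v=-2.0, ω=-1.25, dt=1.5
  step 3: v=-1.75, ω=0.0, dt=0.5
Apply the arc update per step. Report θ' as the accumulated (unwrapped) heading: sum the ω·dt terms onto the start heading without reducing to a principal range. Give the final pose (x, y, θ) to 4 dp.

step 1: θ'=-1.0472 (straight) → pose (7.0000, -1.3301, -1.0472)
step 2: θ'=-2.9222 (R=1.6000) → pose (8.0374, 1.0315, -2.9222)
step 3: θ'=-2.9222 (straight) → pose (8.8914, 1.2220, -2.9222)

(8.8914, 1.2220, -2.9222)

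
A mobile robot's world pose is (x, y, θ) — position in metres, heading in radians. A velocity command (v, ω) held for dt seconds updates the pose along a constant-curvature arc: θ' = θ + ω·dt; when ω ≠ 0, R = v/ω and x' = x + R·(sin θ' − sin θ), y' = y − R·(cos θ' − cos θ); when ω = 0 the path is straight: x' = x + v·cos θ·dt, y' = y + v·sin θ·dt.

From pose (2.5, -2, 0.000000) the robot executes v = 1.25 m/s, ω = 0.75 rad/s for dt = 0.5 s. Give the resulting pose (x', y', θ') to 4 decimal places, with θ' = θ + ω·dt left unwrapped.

θ' = 0.0000 + 0.75·0.5 = 0.3750
R = v/ω = 1.25/0.75 = 1.6667
x' = 2.5 + 1.6667·(sin 0.3750 − sin 0.0000) = 3.1105
y' = -2 − 1.6667·(cos 0.3750 − cos 0.0000) = -1.8842

(3.1105, -1.8842, 0.3750)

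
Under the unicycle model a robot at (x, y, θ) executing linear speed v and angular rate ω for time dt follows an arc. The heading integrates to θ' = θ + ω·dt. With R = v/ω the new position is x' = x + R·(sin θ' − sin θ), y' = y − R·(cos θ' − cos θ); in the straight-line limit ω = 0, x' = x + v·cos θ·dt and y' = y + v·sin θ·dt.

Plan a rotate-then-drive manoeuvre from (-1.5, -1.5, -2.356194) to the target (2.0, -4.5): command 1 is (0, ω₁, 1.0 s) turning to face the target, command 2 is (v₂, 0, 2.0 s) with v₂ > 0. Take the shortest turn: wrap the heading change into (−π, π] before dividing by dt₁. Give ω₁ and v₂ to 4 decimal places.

heading to target = atan2(-4.5−-1.5, 2−-1.5) = -0.7086
Δθ = wrap(-0.7086 − -2.3562) = 1.6476; ω₁ = Δθ/dt₁ = 1.6476
distance = √((2−-1.5)² + (-4.5−-1.5)²) = 4.6098; v₂ = distance/dt₂ = 2.3049

ω₁ = 1.6476, v₂ = 2.3049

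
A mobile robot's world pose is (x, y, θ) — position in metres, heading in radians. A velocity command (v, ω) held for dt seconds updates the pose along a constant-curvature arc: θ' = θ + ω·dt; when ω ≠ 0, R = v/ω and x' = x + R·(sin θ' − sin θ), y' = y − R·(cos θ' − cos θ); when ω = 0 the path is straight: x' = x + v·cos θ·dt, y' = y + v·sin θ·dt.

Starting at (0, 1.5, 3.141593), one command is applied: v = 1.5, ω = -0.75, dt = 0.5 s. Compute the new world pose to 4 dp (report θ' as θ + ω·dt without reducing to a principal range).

θ' = 3.1416 + -0.75·0.5 = 2.7666
R = v/ω = 1.5/-0.75 = -2.0000
x' = 0 + -2.0000·(sin 2.7666 − sin 3.1416) = -0.7325
y' = 1.5 − -2.0000·(cos 2.7666 − cos 3.1416) = 1.6390

(-0.7325, 1.6390, 2.7666)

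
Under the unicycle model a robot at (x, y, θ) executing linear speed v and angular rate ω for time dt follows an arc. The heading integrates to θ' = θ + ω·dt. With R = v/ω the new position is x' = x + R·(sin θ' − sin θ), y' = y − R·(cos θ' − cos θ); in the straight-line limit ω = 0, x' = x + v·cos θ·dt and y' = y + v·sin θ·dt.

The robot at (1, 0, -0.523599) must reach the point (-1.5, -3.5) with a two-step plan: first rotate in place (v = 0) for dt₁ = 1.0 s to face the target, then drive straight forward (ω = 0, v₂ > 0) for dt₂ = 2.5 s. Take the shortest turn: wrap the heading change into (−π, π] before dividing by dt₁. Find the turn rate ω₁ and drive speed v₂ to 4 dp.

heading to target = atan2(-3.5−0, -1.5−1) = -2.1910
Δθ = wrap(-2.1910 − -0.5236) = -1.6674; ω₁ = Δθ/dt₁ = -1.6674
distance = √((-1.5−1)² + (-3.5−0)²) = 4.3012; v₂ = distance/dt₂ = 1.7205

ω₁ = -1.6674, v₂ = 1.7205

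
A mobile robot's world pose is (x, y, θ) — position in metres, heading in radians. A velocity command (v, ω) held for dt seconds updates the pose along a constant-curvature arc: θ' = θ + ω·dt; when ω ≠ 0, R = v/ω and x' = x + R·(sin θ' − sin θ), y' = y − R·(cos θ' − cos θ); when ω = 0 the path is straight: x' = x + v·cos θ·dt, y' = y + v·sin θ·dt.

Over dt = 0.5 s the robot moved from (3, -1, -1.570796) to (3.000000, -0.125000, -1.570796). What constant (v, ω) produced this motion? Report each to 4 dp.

v = -1.7500, ω = 0.0000

Δθ = -1.570796 − -1.570796 = 0.000000
ω = Δθ/dt = 0.000000/0.5 = 0.0000
ω = 0 → v = (Δx·cos θ + Δy·sin θ)/dt = -1.7500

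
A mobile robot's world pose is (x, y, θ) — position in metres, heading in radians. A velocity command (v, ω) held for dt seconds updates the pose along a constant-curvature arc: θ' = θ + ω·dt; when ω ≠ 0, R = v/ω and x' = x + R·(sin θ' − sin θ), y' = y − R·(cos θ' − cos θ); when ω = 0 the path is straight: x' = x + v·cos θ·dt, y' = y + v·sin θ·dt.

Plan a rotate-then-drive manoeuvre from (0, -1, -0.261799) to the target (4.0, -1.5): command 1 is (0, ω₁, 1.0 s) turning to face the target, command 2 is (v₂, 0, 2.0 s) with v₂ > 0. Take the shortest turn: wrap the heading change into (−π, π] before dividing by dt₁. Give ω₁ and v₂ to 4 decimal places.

ω₁ = 0.1374, v₂ = 2.0156

heading to target = atan2(-1.5−-1, 4−0) = -0.1244
Δθ = wrap(-0.1244 − -0.2618) = 0.1374; ω₁ = Δθ/dt₁ = 0.1374
distance = √((4−0)² + (-1.5−-1)²) = 4.0311; v₂ = distance/dt₂ = 2.0156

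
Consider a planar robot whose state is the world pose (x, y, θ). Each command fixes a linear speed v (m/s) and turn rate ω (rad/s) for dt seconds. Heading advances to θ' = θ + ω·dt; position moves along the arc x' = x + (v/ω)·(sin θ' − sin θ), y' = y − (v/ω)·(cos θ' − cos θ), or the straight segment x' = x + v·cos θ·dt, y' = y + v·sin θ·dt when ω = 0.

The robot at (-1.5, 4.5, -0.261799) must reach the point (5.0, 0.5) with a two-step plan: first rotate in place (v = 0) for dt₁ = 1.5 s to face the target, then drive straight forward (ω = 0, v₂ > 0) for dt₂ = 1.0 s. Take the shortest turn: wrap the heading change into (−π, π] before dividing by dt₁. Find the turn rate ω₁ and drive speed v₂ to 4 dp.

ω₁ = -0.1932, v₂ = 7.6322

heading to target = atan2(0.5−4.5, 5−-1.5) = -0.5517
Δθ = wrap(-0.5517 − -0.2618) = -0.2899; ω₁ = Δθ/dt₁ = -0.1932
distance = √((5−-1.5)² + (0.5−4.5)²) = 7.6322; v₂ = distance/dt₂ = 7.6322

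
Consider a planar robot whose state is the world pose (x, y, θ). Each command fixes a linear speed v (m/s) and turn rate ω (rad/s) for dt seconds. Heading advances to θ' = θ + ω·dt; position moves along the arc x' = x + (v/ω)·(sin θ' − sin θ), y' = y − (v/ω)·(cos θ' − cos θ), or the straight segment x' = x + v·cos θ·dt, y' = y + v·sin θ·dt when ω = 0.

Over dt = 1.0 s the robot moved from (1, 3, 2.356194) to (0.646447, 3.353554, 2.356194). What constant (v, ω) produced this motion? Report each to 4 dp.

v = 0.5000, ω = 0.0000

Δθ = 2.356194 − 2.356194 = 0.000000
ω = Δθ/dt = 0.000000/1.0 = 0.0000
ω = 0 → v = (Δx·cos θ + Δy·sin θ)/dt = 0.5000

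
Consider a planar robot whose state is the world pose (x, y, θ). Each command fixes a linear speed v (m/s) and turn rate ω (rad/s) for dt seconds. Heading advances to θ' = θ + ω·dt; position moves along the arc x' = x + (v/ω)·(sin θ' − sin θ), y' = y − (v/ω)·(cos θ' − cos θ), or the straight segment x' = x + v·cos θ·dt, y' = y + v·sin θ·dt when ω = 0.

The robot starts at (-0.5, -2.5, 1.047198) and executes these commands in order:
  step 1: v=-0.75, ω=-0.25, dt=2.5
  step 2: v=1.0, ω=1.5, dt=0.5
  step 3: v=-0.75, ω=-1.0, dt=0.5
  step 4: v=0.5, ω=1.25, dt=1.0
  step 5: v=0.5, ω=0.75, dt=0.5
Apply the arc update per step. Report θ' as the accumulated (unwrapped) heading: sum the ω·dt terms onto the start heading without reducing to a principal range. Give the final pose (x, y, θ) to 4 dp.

(-1.7528, -3.0190, 2.2972)

step 1: θ'=0.4222 (R=3.0000) → pose (-1.8688, -3.7366, 0.4222)
step 2: θ'=1.1722 (R=0.6667) → pose (-1.5276, -3.3872, 1.1722)
step 3: θ'=0.6722 (R=0.7500) → pose (-1.7517, -3.6829, 0.6722)
step 4: θ'=1.9222 (R=0.4000) → pose (-1.6253, -3.2323, 1.9222)
step 5: θ'=2.2972 (R=0.6667) → pose (-1.7528, -3.0190, 2.2972)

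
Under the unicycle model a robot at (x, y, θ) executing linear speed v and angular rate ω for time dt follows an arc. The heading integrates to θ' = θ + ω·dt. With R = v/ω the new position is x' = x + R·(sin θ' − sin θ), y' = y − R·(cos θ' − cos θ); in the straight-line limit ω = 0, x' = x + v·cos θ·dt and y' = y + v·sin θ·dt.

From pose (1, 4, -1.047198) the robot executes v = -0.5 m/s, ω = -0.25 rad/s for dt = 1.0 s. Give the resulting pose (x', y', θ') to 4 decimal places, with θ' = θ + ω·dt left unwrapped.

(0.8064, 4.4596, -1.2972)

θ' = -1.0472 + -0.25·1.0 = -1.2972
R = v/ω = -0.5/-0.25 = 2.0000
x' = 1 + 2.0000·(sin -1.2972 − sin -1.0472) = 0.8064
y' = 4 − 2.0000·(cos -1.2972 − cos -1.0472) = 4.4596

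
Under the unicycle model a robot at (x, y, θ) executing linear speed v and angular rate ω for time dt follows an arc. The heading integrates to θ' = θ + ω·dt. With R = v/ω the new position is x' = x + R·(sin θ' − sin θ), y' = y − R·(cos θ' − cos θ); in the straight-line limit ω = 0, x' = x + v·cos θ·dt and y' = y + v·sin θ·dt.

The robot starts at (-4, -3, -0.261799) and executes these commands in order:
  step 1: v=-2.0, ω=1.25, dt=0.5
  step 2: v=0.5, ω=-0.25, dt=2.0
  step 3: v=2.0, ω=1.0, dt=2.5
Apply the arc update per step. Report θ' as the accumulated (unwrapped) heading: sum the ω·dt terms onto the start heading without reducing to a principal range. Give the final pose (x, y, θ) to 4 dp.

(-2.3222, 0.4673, 2.3632)

step 1: θ'=0.3632 (R=-1.6000) → pose (-4.9825, -3.0499, 0.3632)
step 2: θ'=-0.1368 (R=-2.0000) → pose (-3.9993, -2.9381, -0.1368)
step 3: θ'=2.3632 (R=2.0000) → pose (-2.3222, 0.4673, 2.3632)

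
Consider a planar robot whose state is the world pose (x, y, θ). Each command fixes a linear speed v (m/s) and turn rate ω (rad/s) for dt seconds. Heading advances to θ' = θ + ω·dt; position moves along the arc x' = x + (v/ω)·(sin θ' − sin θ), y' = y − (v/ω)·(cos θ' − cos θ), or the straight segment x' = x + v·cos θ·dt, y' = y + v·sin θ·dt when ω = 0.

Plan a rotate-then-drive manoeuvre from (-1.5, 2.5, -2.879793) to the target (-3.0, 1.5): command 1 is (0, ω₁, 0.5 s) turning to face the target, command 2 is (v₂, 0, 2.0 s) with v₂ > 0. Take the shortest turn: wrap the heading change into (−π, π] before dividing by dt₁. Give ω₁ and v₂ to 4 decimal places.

ω₁ = 0.6524, v₂ = 0.9014

heading to target = atan2(1.5−2.5, -3−-1.5) = -2.5536
Δθ = wrap(-2.5536 − -2.8798) = 0.3262; ω₁ = Δθ/dt₁ = 0.6524
distance = √((-3−-1.5)² + (1.5−2.5)²) = 1.8028; v₂ = distance/dt₂ = 0.9014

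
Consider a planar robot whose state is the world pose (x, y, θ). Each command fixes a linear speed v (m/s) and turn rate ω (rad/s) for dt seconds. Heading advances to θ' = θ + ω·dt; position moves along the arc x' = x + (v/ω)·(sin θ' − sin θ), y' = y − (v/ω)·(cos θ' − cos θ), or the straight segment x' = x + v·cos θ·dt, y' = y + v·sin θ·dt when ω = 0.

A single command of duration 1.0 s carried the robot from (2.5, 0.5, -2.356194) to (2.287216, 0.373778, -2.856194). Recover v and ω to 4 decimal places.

v = 0.2500, ω = -0.5000

Δθ = -2.856194 − -2.356194 = -0.500000
ω = Δθ/dt = -0.500000/1.0 = -0.5000
R = Δx/(sin θ' − sin θ) = -0.5000
v = R·ω = -0.5000·-0.5000 = 0.2500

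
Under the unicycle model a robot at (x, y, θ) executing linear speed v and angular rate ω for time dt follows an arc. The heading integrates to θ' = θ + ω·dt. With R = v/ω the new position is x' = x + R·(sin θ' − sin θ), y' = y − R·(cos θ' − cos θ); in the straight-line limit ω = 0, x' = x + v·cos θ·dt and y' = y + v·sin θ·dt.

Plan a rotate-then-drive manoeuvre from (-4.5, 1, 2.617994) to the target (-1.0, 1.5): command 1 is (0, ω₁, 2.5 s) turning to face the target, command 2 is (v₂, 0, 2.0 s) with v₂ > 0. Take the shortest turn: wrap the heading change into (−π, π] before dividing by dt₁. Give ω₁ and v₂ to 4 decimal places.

ω₁ = -0.9904, v₂ = 1.7678

heading to target = atan2(1.5−1, -1−-4.5) = 0.1419
Δθ = wrap(0.1419 − 2.6180) = -2.4761; ω₁ = Δθ/dt₁ = -0.9904
distance = √((-1−-4.5)² + (1.5−1)²) = 3.5355; v₂ = distance/dt₂ = 1.7678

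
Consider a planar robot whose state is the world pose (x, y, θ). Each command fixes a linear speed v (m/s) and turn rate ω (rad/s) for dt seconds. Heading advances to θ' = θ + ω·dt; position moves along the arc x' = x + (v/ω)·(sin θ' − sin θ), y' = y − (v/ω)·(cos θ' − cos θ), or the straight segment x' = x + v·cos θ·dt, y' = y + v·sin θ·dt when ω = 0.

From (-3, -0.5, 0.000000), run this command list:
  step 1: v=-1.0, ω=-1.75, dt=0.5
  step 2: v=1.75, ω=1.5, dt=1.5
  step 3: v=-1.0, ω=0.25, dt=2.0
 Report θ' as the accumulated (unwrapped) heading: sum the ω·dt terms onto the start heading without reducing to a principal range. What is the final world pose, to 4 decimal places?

step 1: θ'=-0.8750 (R=0.5714) → pose (-3.4386, -0.2949, -0.8750)
step 2: θ'=1.3750 (R=1.1667) → pose (-1.3988, 0.2260, 1.3750)
step 3: θ'=1.8750 (R=-4.0000) → pose (-1.2915, -1.7503, 1.8750)

(-1.2915, -1.7503, 1.8750)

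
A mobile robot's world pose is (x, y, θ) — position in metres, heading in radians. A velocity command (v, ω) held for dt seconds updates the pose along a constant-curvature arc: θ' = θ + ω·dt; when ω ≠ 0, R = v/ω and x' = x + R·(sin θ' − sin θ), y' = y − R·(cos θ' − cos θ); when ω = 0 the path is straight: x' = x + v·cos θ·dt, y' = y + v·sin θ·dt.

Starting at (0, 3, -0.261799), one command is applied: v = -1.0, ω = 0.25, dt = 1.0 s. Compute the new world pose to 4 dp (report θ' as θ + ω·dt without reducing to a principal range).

(-0.9881, 3.1360, -0.0118)

θ' = -0.2618 + 0.25·1.0 = -0.0118
R = v/ω = -1.0/0.25 = -4.0000
x' = 0 + -4.0000·(sin -0.0118 − sin -0.2618) = -0.9881
y' = 3 − -4.0000·(cos -0.0118 − cos -0.2618) = 3.1360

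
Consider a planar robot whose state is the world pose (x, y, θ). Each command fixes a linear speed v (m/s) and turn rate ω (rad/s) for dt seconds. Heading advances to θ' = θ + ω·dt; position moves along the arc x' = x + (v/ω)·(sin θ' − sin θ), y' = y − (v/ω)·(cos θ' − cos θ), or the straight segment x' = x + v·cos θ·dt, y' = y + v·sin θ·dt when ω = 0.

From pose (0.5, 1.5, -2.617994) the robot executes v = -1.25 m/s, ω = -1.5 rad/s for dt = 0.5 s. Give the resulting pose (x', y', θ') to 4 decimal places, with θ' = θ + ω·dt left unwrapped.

(1.1037, 1.5904, -3.3680)

θ' = -2.6180 + -1.5·0.5 = -3.3680
R = v/ω = -1.25/-1.5 = 0.8333
x' = 0.5 + 0.8333·(sin -3.3680 − sin -2.6180) = 1.1037
y' = 1.5 − 0.8333·(cos -3.3680 − cos -2.6180) = 1.5904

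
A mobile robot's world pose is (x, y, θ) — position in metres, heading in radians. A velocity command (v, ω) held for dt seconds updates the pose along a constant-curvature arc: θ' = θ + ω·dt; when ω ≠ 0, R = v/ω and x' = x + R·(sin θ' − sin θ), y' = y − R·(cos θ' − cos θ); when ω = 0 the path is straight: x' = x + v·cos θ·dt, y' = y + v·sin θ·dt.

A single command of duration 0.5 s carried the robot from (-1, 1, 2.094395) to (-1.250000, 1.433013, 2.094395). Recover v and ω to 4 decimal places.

Δθ = 2.094395 − 2.094395 = 0.000000
ω = Δθ/dt = 0.000000/0.5 = 0.0000
ω = 0 → v = (Δx·cos θ + Δy·sin θ)/dt = 1.0000

v = 1.0000, ω = 0.0000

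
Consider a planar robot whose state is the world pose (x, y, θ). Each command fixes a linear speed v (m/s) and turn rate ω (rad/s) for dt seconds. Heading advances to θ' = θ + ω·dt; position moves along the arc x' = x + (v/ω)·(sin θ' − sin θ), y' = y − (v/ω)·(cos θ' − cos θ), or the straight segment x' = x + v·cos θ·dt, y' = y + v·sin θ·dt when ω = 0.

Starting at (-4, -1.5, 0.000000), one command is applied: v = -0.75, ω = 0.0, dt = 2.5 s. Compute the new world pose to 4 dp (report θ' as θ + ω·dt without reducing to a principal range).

θ' = 0.0000 + 0.0·2.5 = 0.0000
ω = 0 → straight: x' = -4 + -0.75·cos(0.0000)·2.5 = -5.8750
y' = -1.5 + -0.75·sin(0.0000)·2.5 = -1.5000

(-5.8750, -1.5000, 0.0000)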